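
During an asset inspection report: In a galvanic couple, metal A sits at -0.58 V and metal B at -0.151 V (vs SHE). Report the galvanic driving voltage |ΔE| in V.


Driving voltage is the absolute potential difference.
|ΔE| = |-0.58 − (-0.151)| = 0.429 V

0.429 V


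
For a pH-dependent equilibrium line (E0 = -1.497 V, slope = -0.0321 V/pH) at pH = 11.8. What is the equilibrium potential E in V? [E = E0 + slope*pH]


Apply the Pourbaix line equation: E = E0 + slope*pH
E = -1.497 + (-0.0321)*11.8 = -1.497 + (-0.37878) = -1.87578 V
Rounded to 4 decimal places: E = -1.8758 V

-1.8758 V


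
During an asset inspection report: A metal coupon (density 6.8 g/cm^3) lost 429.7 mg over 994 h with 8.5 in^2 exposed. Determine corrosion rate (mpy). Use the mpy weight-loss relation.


Apply the mpy weight-loss relation: CR = 534 * W / (D * A * T)
Numerator: 534 * 429.7 = 229459.8
Denominator: 6.8 * 8.5 * 994 = 57453.2
CR = 229459.8 / 57453.2 = 3.9939 mpy

3.9939 mpy


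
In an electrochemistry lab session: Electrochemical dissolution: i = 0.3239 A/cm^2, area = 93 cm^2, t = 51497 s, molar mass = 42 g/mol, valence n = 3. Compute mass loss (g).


Apply Faraday's law: m = i*A*t*M / (n*F)
Total charge passed Q = i*A*t = 0.3239*93*51497 = 1551228.6819 C
m = Q*M/(n*F) = 1551228.6819*42/(3*96485) = 225.084 g

225.084 g


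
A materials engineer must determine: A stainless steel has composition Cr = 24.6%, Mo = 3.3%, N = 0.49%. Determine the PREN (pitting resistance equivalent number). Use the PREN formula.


Apply the PREN formula: PREN = Cr + 3.3*Mo + 16*N
PREN = 24.6 + 3.3*3.3 + 16*0.49
PREN = 24.6 + 10.89 + 7.84 = 43.33

43.33


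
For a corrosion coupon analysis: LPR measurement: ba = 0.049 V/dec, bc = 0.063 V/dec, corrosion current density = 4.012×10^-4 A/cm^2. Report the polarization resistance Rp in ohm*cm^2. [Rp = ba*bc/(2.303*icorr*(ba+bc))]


Apply the Stern-Geary equation: Rp = ba*bc / (2.303*icorr*(ba+bc))
ba*bc = 0.049*0.063 = 0.003087
ba+bc = 0.112; 2.303*icorr*(ba+bc) = 2.303*4.012×10^-4*0.112 = 1.0348392×10^-4
Rp = 0.003087 / 1.0348392×10^-4 = 29.8 ohm*cm^2

29.8 ohm*cm^2


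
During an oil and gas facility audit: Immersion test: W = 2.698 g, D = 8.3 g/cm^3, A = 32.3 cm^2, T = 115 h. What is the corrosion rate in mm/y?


Apply the mm/y weight-loss relation: CR = 87600 * W / (D * A * T)
Numerator: 87600 * 2.698 = 236344.8
Denominator: 8.3 * 32.3 * 115 = 30830.35
CR = 236344.8 / 30830.35 = 7.665978 mm/y

7.665978 mm/y


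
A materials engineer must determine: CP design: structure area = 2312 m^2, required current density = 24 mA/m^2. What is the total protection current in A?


I = area * current density, then convert mA → A (÷1000)
I = 2312 * 24 / 1000 = 55.49 A

55.49 A


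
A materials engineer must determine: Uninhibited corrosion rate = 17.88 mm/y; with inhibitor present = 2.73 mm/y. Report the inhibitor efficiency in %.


Apply the inhibitor-efficiency definition: IE = (CR_blank − CR_inh)/CR_blank × 100
IE = (17.88 − 2.73) / 17.88 × 100
IE = 15.15 / 17.88 × 100 = 84.7 %

84.7 %


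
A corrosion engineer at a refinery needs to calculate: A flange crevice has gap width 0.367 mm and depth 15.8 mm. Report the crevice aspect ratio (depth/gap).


Aspect ratio = depth / gap
Ratio = 15.8 / 0.367 = 43.1

43.1


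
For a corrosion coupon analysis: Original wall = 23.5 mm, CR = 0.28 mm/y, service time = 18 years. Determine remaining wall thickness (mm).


Remaining wall = original − CR × time
t = 23.5 − 0.28*18 = 23.5 − 5.04 = 18.46 mm

18.46 mm


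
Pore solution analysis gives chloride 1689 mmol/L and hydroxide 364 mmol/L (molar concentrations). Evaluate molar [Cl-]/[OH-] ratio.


Threshold parameter = [Cl-] / [OH-] (molar basis; both in mmol/L, so units cancel)
Ratio = 1689 / 364 = 4.64

4.64


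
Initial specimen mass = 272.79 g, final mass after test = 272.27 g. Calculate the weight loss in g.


Weight loss = initial − final
WL = 272.79 − 272.27 = 0.52 g

0.52 g


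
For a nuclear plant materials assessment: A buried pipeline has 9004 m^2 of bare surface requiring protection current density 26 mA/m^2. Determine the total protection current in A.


I = area * current density, then convert mA → A (÷1000)
I = 9004 * 26 / 1000 = 234.1 A

234.1 A


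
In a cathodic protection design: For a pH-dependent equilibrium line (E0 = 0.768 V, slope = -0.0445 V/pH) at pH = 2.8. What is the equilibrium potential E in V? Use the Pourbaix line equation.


Apply the Pourbaix line equation: E = E0 + slope*pH
E = 0.768 + (-0.0445)*2.8 = 0.768 + (-0.1246) = 0.6434 V
Rounded to 3 decimal places: E = 0.643 V

0.643 V


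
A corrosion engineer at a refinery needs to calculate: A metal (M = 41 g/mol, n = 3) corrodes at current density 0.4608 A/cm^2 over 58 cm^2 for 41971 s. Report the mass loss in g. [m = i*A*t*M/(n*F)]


Apply Faraday's law: m = i*A*t*M / (n*F)
Total charge passed Q = i*A*t = 0.4608*58*41971 = 1121733.7344 C
m = Q*M/(n*F) = 1121733.7344*41/(3*96485) = 158.8885 g

158.8885 g


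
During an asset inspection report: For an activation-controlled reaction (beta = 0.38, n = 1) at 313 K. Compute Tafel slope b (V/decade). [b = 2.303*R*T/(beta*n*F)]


Apply the Tafel slope relation: b = 2.303*R*T/(beta*n*F)
Numerator: 2.303 * 8.314 * 313 = 5993.06
Denominator: 0.38 * 1 * 96485 = 36664.3
b = 5993.06 / 36664.3 = 0.163 V/decade

0.163 V/decade


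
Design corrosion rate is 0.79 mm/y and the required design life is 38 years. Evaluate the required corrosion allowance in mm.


Corrosion allowance = CR × design life
CA = 0.79 * 38 = 30.02 mm

30.02 mm


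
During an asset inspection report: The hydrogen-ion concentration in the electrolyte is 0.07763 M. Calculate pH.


pH = −log10[H+]
pH = −log10(0.07763) = 1.11

1.11


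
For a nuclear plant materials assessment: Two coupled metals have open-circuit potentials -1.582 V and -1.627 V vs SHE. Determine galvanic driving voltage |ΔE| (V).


Driving voltage is the absolute potential difference.
|ΔE| = |-1.582 − (-1.627)| = 0.045 V

0.045 V


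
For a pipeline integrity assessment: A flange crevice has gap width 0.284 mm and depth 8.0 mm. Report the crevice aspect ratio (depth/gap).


Aspect ratio = depth / gap
Ratio = 8.0 / 0.284 = 28.2

28.2


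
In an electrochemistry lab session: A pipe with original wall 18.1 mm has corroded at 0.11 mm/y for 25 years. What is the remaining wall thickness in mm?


Remaining wall = original − CR × time
t = 18.1 − 0.11*25 = 18.1 − 2.75 = 15.35 mm

15.35 mm


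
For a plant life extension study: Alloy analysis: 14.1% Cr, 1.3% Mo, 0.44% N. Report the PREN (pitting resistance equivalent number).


Apply the PREN formula: PREN = Cr + 3.3*Mo + 16*N
PREN = 14.1 + 3.3*1.3 + 16*0.44
PREN = 14.1 + 4.29 + 7.04 = 25.43

25.43


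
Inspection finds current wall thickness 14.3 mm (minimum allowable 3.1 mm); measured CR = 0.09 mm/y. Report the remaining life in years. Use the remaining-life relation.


Apply the remaining-life relation: RL = (t_current − t_min) / CR
RL = (14.3 − 3.1) / 0.09 = 11.2 / 0.09 = 124.4 years

124.4 years


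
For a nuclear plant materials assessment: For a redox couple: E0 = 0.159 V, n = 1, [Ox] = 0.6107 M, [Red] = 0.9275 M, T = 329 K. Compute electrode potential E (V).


Apply the Nernst equation: E = E0 + (RT/nF)*ln([Ox]/[Red])
Step 1: RT/nF = 8.314*329/(1*96485) = 0.02834955 V
Step 2: [Ox]/[Red] = 0.6107/0.9275 = 0.658437
Step 3: ln(0.658437) = -0.417886
Step 4: correction = 0.02834955 * -0.417886 = -0.0118 V
E = 0.159 + -0.0118 = 0.1472 V

0.1472 V


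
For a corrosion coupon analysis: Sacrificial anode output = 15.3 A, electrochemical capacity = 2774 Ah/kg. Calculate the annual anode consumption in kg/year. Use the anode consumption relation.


Annual consumption = current * hours per year / capacity
Rate = 15.3 * 8760 / 2774 = 48.3 kg/year

48.3 kg/year


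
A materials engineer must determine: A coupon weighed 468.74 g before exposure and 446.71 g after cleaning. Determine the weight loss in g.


Weight loss = initial − final
WL = 468.74 − 446.71 = 22.03 g

22.03 g


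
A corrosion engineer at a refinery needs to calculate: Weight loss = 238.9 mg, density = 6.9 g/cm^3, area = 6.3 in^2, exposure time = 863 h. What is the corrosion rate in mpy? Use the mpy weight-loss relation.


Apply the mpy weight-loss relation: CR = 534 * W / (D * A * T)
Numerator: 534 * 238.9 = 127572.6
Denominator: 6.9 * 6.3 * 863 = 37514.61
CR = 127572.6 / 37514.61 = 3.401 mpy

3.401 mpy


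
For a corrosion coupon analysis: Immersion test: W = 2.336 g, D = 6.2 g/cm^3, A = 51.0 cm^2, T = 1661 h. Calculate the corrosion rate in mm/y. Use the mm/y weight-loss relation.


Apply the mm/y weight-loss relation: CR = 87600 * W / (D * A * T)
Numerator: 87600 * 2.336 = 204633.6
Denominator: 6.2 * 51.0 * 1661 = 525208.2
CR = 204633.6 / 525208.2 = 0.389624 mm/y

0.389624 mm/y


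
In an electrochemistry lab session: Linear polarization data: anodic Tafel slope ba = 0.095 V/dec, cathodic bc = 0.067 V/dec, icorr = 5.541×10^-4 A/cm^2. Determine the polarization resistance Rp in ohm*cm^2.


Apply the Stern-Geary equation: Rp = ba*bc / (2.303*icorr*(ba+bc))
ba*bc = 0.095*0.067 = 0.006365
ba+bc = 0.162; 2.303*icorr*(ba+bc) = 2.303*5.541×10^-4*0.162 = 2.0672695×10^-4
Rp = 0.006365 / 2.0672695×10^-4 = 30.79 ohm*cm^2

30.79 ohm*cm^2


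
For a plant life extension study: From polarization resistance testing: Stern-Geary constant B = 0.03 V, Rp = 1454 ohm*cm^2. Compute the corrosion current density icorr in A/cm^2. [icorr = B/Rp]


Apply the Stern-Geary relation: icorr = B / Rp
icorr = 0.03 / 1454 = 2.063×10^-5 A/cm^2

2.063×10^-5 A/cm^2


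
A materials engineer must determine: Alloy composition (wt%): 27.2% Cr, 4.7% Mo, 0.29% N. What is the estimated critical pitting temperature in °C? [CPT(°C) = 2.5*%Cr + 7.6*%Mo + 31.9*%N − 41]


Apply the ASTM G48 empirical CPT estimate: CPT(°C) = 2.5*%Cr + 7.6*%Mo + 31.9*%N − 41
2.5*27.2 = 68; 7.6*4.7 = 35.72; 31.9*0.29 = 9.251
CPT = 68 + 35.72 + 9.251 − 41 = 71.971 °C
Rounded to 0.1 °C: CPT ≈ 72.0 °C

72.0 °C


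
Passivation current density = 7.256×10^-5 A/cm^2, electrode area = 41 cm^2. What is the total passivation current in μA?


I = i_pass * A, then convert A → μA (×10^6)
I = 7.256×10^-5 * 41 * 10^6 = 2974.96 μA

2974.96 μA


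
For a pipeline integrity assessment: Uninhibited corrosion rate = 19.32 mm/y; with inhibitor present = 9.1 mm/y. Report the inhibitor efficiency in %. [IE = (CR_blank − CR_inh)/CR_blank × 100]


Apply the inhibitor-efficiency definition: IE = (CR_blank − CR_inh)/CR_blank × 100
IE = (19.32 − 9.1) / 19.32 × 100
IE = 10.22 / 19.32 × 100 = 52.9 %

52.9 %


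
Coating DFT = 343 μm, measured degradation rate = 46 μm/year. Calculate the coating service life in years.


Service life = thickness / degradation rate
Life = 343 / 46 = 7.5 years

7.5 years


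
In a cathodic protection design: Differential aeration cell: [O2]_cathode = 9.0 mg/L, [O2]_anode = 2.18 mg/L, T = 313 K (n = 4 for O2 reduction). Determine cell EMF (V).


Apply the Nernst concentration-cell relation: E = (RT/nF)*ln(C_cathode/C_anode)
RT/nF = 8.314*313/(4*96485) = 0.00674271 V
ln(9.0/2.18) = 1.4179
E = 0.00674271 * 1.4179 = 0.00956 V

0.00956 V


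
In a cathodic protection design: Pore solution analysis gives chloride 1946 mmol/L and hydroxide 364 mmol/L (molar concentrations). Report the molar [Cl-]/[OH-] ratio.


Threshold parameter = [Cl-] / [OH-] (molar basis; both in mmol/L, so units cancel)
Ratio = 1946 / 364 = 5.35

5.35


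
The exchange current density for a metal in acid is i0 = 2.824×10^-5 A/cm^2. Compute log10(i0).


i0 = 2.824×10^-5 A/cm^2
log10(i0) = -4.549

-4.549


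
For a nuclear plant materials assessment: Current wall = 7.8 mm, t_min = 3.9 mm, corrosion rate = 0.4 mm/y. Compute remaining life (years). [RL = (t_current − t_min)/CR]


Apply the remaining-life relation: RL = (t_current − t_min) / CR
RL = (7.8 − 3.9) / 0.4 = 3.9 / 0.4 = 9.8 years

9.8 years


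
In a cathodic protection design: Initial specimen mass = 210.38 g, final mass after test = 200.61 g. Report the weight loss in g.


Weight loss = initial − final
WL = 210.38 − 200.61 = 9.77 g

9.77 g


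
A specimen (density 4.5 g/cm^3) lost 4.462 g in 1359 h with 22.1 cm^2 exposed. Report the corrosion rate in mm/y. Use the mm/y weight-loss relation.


Apply the mm/y weight-loss relation: CR = 87600 * W / (D * A * T)
Numerator: 87600 * 4.462 = 390871.2
Denominator: 4.5 * 22.1 * 1359 = 135152.55
CR = 390871.2 / 135152.55 = 2.89207 mm/y

2.89207 mm/y


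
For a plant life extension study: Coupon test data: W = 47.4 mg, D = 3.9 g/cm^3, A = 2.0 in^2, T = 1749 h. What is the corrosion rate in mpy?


Apply the mpy weight-loss relation: CR = 534 * W / (D * A * T)
Numerator: 534 * 47.4 = 25311.6
Denominator: 3.9 * 2.0 * 1749 = 13642.2
CR = 25311.6 / 13642.2 = 1.8554 mpy

1.8554 mpy


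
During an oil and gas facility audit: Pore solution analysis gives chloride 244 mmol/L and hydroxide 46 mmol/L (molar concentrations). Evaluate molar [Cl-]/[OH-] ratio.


Threshold parameter = [Cl-] / [OH-] (molar basis; both in mmol/L, so units cancel)
Ratio = 244 / 46 = 5.3

5.3


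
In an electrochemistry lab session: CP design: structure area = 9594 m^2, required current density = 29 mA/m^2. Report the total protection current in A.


I = area * current density, then convert mA → A (÷1000)
I = 9594 * 29 / 1000 = 278.23 A

278.23 A


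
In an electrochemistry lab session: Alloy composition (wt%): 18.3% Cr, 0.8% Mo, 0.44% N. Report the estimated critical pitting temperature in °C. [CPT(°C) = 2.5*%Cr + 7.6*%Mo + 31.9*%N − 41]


Apply the ASTM G48 empirical CPT estimate: CPT(°C) = 2.5*%Cr + 7.6*%Mo + 31.9*%N − 41
2.5*18.3 = 45.75; 7.6*0.8 = 6.08; 31.9*0.44 = 14.036
CPT = 45.75 + 6.08 + 14.036 − 41 = 24.866 °C
Rounded to 0.1 °C: CPT ≈ 24.9 °C

24.9 °C


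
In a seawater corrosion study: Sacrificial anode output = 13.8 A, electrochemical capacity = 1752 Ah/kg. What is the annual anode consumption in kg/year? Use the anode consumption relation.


Annual consumption = current * hours per year / capacity
Rate = 13.8 * 8760 / 1752 = 69.0 kg/year

69.0 kg/year


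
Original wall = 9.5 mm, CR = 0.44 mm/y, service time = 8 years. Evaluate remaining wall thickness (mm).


Remaining wall = original − CR × time
t = 9.5 − 0.44*8 = 9.5 − 3.52 = 5.98 mm

5.98 mm


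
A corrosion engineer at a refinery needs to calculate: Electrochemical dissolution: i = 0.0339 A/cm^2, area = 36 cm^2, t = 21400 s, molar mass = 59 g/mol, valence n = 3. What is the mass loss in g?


Apply Faraday's law: m = i*A*t*M / (n*F)
Total charge passed Q = i*A*t = 0.0339*36*21400 = 26116.56 C
m = Q*M/(n*F) = 26116.56*59/(3*96485) = 5.3234 g

5.3234 g


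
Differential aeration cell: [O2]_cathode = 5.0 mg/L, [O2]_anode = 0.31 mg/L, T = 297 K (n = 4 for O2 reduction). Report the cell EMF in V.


Apply the Nernst concentration-cell relation: E = (RT/nF)*ln(C_cathode/C_anode)
RT/nF = 8.314*297/(4*96485) = 0.00639804 V
ln(5.0/0.31) = 2.78062
E = 0.00639804 * 2.78062 = 0.01779 V

0.01779 V


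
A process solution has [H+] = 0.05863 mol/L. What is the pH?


pH = −log10[H+]
pH = −log10(0.05863) = 1.23

1.23


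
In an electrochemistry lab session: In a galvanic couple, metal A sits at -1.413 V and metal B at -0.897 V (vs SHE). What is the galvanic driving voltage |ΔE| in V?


Driving voltage is the absolute potential difference.
|ΔE| = |-1.413 − (-0.897)| = 0.516 V

0.516 V


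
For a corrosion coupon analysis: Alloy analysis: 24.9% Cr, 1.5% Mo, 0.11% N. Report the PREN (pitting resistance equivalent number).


Apply the PREN formula: PREN = Cr + 3.3*Mo + 16*N
PREN = 24.9 + 3.3*1.5 + 16*0.11
PREN = 24.9 + 4.95 + 1.76 = 31.61

31.61


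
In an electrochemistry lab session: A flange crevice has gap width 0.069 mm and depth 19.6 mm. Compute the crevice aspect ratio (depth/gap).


Aspect ratio = depth / gap
Ratio = 19.6 / 0.069 = 284.1

284.1


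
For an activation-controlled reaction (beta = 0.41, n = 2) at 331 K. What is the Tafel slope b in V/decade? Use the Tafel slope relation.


Apply the Tafel slope relation: b = 2.303*R*T/(beta*n*F)
Numerator: 2.303 * 8.314 * 331 = 6337.7
Denominator: 0.41 * 2 * 96485 = 79117.7
b = 6337.7 / 79117.7 = 0.0801 V/decade

0.0801 V/decade


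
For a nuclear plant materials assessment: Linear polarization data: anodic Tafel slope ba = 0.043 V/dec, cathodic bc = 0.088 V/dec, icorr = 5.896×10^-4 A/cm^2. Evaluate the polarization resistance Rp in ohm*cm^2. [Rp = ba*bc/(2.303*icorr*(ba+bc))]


Apply the Stern-Geary equation: Rp = ba*bc / (2.303*icorr*(ba+bc))
ba*bc = 0.043*0.088 = 0.003784
ba+bc = 0.131; 2.303*icorr*(ba+bc) = 2.303*5.896×10^-4*0.131 = 1.7787819×10^-4
Rp = 0.003784 / 1.7787819×10^-4 = 21.27 ohm*cm^2

21.27 ohm*cm^2


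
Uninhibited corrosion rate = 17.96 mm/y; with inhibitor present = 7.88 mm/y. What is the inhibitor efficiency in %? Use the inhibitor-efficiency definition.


Apply the inhibitor-efficiency definition: IE = (CR_blank − CR_inh)/CR_blank × 100
IE = (17.96 − 7.88) / 17.96 × 100
IE = 10.08 / 17.96 × 100 = 56.1 %

56.1 %


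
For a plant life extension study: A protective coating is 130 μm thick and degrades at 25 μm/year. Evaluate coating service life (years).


Service life = thickness / degradation rate
Life = 130 / 25 = 5.2 years

5.2 years


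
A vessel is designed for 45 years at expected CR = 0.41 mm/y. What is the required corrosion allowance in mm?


Corrosion allowance = CR × design life
CA = 0.41 * 45 = 18.45 mm

18.45 mm


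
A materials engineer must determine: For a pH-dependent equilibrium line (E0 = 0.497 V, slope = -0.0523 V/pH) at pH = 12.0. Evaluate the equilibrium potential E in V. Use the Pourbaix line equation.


Apply the Pourbaix line equation: E = E0 + slope*pH
E = 0.497 + (-0.0523)*12.0 = 0.497 + (-0.6276) = -0.1306 V
Rounded to 4 decimal places: E = -0.1306 V

-0.1306 V


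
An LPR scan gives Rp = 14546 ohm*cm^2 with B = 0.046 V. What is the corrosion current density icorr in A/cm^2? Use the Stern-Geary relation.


Apply the Stern-Geary relation: icorr = B / Rp
icorr = 0.046 / 14546 = 3.162×10^-6 A/cm^2

3.162×10^-6 A/cm^2


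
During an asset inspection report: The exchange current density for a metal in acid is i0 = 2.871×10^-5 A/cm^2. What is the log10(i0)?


i0 = 2.871×10^-5 A/cm^2
log10(i0) = -4.542

-4.542


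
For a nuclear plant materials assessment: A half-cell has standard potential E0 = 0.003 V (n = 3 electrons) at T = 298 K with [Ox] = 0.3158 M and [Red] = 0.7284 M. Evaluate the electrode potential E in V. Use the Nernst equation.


Apply the Nernst equation: E = E0 + (RT/nF)*ln([Ox]/[Red])
Step 1: RT/nF = 8.314*298/(3*96485) = 0.00855944 V
Step 2: [Ox]/[Red] = 0.3158/0.7284 = 0.433553
Step 3: ln(0.433553) = -0.835741
Step 4: correction = 0.00855944 * -0.835741 = -0.0072 V
E = 0.003 + -0.0072 = -0.0042 V

-0.0042 V


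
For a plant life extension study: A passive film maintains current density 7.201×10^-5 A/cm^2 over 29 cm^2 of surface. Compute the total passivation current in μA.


I = i_pass * A, then convert A → μA (×10^6)
I = 7.201×10^-5 * 29 * 10^6 = 2088.29 μA

2088.29 μA


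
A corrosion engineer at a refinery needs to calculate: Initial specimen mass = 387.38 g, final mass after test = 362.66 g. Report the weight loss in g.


Weight loss = initial − final
WL = 387.38 − 362.66 = 24.72 g

24.72 g


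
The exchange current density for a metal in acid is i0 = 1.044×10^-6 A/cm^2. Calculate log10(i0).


i0 = 1.044×10^-6 A/cm^2
log10(i0) = -5.981

-5.981


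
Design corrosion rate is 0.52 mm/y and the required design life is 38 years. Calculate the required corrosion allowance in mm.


Corrosion allowance = CR × design life
CA = 0.52 * 38 = 19.76 mm

19.76 mm


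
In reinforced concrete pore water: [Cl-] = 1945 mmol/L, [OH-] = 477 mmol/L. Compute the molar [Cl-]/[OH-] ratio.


Threshold parameter = [Cl-] / [OH-] (molar basis; both in mmol/L, so units cancel)
Ratio = 1945 / 477 = 4.08

4.08


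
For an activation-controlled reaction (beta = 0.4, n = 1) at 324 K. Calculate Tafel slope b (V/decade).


Apply the Tafel slope relation: b = 2.303*R*T/(beta*n*F)
Numerator: 2.303 * 8.314 * 324 = 6203.67
Denominator: 0.4 * 1 * 96485 = 38594.0
b = 6203.67 / 38594.0 = 0.161 V/decade

0.161 V/decade


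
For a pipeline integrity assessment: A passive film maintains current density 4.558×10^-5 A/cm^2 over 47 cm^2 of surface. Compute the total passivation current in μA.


I = i_pass * A, then convert A → μA (×10^6)
I = 4.558×10^-5 * 47 * 10^6 = 2142.26 μA

2142.26 μA


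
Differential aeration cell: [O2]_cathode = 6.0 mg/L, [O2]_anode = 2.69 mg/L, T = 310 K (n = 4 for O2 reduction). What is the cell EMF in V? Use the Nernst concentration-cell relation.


Apply the Nernst concentration-cell relation: E = (RT/nF)*ln(C_cathode/C_anode)
RT/nF = 8.314*310/(4*96485) = 0.00667808 V
ln(6.0/2.69) = 0.80222
E = 0.00667808 * 0.80222 = 0.00536 V

0.00536 V


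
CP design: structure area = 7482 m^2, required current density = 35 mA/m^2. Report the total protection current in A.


I = area * current density, then convert mA → A (÷1000)
I = 7482 * 35 / 1000 = 261.87 A

261.87 A


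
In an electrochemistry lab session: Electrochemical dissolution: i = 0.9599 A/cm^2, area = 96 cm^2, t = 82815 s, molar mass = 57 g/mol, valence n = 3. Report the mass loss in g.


Apply Faraday's law: m = i*A*t*M / (n*F)
Total charge passed Q = i*A*t = 0.9599*96*82815 = 7631435.376 C
m = Q*M/(n*F) = 7631435.376*57/(3*96485) = 1502.796 g

1502.796 g


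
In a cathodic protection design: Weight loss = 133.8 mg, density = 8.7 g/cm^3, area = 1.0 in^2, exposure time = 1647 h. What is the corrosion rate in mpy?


Apply the mpy weight-loss relation: CR = 534 * W / (D * A * T)
Numerator: 534 * 133.8 = 71449.2
Denominator: 8.7 * 1.0 * 1647 = 14328.9
CR = 71449.2 / 14328.9 = 4.98637 mpy

4.98637 mpy


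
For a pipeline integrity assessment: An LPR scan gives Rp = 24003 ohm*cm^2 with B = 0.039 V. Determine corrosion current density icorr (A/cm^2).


Apply the Stern-Geary relation: icorr = B / Rp
icorr = 0.039 / 24003 = 1.625×10^-6 A/cm^2

1.625×10^-6 A/cm^2


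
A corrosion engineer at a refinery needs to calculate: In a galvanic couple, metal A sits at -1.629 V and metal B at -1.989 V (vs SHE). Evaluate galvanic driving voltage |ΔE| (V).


Driving voltage is the absolute potential difference.
|ΔE| = |-1.629 − (-1.989)| = 0.36 V

0.36 V


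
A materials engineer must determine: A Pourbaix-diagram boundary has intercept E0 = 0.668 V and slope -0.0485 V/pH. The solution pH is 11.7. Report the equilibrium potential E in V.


Apply the Pourbaix line equation: E = E0 + slope*pH
E = 0.668 + (-0.0485)*11.7 = 0.668 + (-0.56745) = 0.10055 V
Rounded to 4 decimal places: E = 0.1006 V

0.1006 V


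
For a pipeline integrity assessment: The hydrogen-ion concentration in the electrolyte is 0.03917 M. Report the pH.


pH = −log10[H+]
pH = −log10(0.03917) = 1.41

1.41


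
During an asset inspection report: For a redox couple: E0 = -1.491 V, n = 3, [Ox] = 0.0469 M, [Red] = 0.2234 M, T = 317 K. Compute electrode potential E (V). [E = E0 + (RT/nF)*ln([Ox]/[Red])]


Apply the Nernst equation: E = E0 + (RT/nF)*ln([Ox]/[Red])
Step 1: RT/nF = 8.314*317/(3*96485) = 0.00910517 V
Step 2: [Ox]/[Red] = 0.0469/0.2234 = 0.209937
Step 3: ln(0.209937) = -1.560948
Step 4: correction = 0.00910517 * -1.560948 = -0.0142 V
E = -1.491 + -0.0142 = -1.5052 V

-1.5052 V


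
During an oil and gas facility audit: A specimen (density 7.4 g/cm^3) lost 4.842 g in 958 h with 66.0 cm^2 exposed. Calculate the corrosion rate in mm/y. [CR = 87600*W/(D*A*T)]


Apply the mm/y weight-loss relation: CR = 87600 * W / (D * A * T)
Numerator: 87600 * 4.842 = 424159.2
Denominator: 7.4 * 66.0 * 958 = 467887.2
CR = 424159.2 / 467887.2 = 0.90654 mm/y

0.90654 mm/y


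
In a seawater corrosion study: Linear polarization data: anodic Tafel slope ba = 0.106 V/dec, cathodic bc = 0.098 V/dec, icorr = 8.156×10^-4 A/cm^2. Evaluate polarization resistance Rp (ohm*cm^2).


Apply the Stern-Geary equation: Rp = ba*bc / (2.303*icorr*(ba+bc))
ba*bc = 0.106*0.098 = 0.010388
ba+bc = 0.204; 2.303*icorr*(ba+bc) = 2.303*8.156×10^-4*0.204 = 3.8317867×10^-4
Rp = 0.010388 / 3.8317867×10^-4 = 27.11 ohm*cm^2

27.11 ohm*cm^2


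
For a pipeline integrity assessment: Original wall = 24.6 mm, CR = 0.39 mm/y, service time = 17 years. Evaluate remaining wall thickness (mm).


Remaining wall = original − CR × time
t = 24.6 − 0.39*17 = 24.6 − 6.63 = 17.97 mm

17.97 mm


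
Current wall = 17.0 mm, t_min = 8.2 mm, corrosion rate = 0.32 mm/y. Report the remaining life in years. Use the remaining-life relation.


Apply the remaining-life relation: RL = (t_current − t_min) / CR
RL = (17.0 − 8.2) / 0.32 = 8.8 / 0.32 = 27.5 years

27.5 years


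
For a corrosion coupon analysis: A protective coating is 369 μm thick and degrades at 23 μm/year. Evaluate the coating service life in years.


Service life = thickness / degradation rate
Life = 369 / 23 = 16.0 years

16.0 years


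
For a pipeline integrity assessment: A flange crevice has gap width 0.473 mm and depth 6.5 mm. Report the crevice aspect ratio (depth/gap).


Aspect ratio = depth / gap
Ratio = 6.5 / 0.473 = 13.7

13.7


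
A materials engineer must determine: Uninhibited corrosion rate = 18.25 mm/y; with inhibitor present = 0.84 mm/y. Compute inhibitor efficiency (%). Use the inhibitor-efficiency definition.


Apply the inhibitor-efficiency definition: IE = (CR_blank − CR_inh)/CR_blank × 100
IE = (18.25 − 0.84) / 18.25 × 100
IE = 17.41 / 18.25 × 100 = 95.4 %

95.4 %


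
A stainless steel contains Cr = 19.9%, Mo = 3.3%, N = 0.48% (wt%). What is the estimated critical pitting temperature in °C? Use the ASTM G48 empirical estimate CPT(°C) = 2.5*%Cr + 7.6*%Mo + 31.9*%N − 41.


Apply the ASTM G48 empirical CPT estimate: CPT(°C) = 2.5*%Cr + 7.6*%Mo + 31.9*%N − 41
2.5*19.9 = 49.75; 7.6*3.3 = 25.08; 31.9*0.48 = 15.312
CPT = 49.75 + 25.08 + 15.312 − 41 = 49.142 °C
Rounded to 0.1 °C: CPT ≈ 49.1 °C

49.1 °C


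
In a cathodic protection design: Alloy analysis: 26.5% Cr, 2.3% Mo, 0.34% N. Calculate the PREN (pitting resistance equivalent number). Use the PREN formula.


Apply the PREN formula: PREN = Cr + 3.3*Mo + 16*N
PREN = 26.5 + 3.3*2.3 + 16*0.34
PREN = 26.5 + 7.59 + 5.44 = 39.53

39.53


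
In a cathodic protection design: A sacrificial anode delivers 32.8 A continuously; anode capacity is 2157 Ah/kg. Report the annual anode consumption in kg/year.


Annual consumption = current * hours per year / capacity
Rate = 32.8 * 8760 / 2157 = 133.2 kg/year

133.2 kg/year


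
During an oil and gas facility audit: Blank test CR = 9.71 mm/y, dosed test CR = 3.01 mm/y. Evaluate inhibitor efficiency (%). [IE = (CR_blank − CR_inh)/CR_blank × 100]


Apply the inhibitor-efficiency definition: IE = (CR_blank − CR_inh)/CR_blank × 100
IE = (9.71 − 3.01) / 9.71 × 100
IE = 6.7 / 9.71 × 100 = 69.0 %

69.0 %


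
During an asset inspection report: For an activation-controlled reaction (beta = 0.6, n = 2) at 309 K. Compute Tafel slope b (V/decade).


Apply the Tafel slope relation: b = 2.303*R*T/(beta*n*F)
Numerator: 2.303 * 8.314 * 309 = 5916.47
Denominator: 0.6 * 2 * 96485 = 115782.0
b = 5916.47 / 115782.0 = 0.0511 V/decade

0.0511 V/decade


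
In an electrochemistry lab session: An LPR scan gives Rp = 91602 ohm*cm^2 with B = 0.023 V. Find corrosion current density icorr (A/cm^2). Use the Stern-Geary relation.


Apply the Stern-Geary relation: icorr = B / Rp
icorr = 0.023 / 91602 = 2.511×10^-7 A/cm^2

2.511×10^-7 A/cm^2


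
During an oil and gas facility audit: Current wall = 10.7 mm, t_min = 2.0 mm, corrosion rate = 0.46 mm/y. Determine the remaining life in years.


Apply the remaining-life relation: RL = (t_current − t_min) / CR
RL = (10.7 − 2.0) / 0.46 = 8.7 / 0.46 = 18.9 years

18.9 years


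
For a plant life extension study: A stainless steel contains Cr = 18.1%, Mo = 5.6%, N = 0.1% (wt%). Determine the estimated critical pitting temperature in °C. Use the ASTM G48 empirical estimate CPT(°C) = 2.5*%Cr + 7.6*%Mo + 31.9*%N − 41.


Apply the ASTM G48 empirical CPT estimate: CPT(°C) = 2.5*%Cr + 7.6*%Mo + 31.9*%N − 41
2.5*18.1 = 45.25; 7.6*5.6 = 42.56; 31.9*0.1 = 3.19
CPT = 45.25 + 42.56 + 3.19 − 41 = 50 °C
Rounded to 0.1 °C: CPT ≈ 50.0 °C

50.0 °C


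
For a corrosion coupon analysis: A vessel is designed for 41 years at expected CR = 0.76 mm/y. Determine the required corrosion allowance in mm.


Corrosion allowance = CR × design life
CA = 0.76 * 41 = 31.16 mm

31.16 mm


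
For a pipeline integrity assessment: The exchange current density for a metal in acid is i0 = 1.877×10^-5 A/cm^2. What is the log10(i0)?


i0 = 1.877×10^-5 A/cm^2
log10(i0) = -4.727

-4.727


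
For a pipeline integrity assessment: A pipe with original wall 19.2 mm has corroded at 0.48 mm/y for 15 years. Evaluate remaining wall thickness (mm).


Remaining wall = original − CR × time
t = 19.2 − 0.48*15 = 19.2 − 7.2 = 12.0 mm

12.0 mm


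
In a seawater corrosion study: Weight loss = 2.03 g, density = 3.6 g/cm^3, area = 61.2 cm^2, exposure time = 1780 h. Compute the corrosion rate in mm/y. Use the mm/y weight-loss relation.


Apply the mm/y weight-loss relation: CR = 87600 * W / (D * A * T)
Numerator: 87600 * 2.03 = 177828.0
Denominator: 3.6 * 61.2 * 1780 = 392169.6
CR = 177828.0 / 392169.6 = 0.4534 mm/y

0.4534 mm/y


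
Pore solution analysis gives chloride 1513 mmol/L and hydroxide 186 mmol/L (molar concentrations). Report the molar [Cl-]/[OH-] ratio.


Threshold parameter = [Cl-] / [OH-] (molar basis; both in mmol/L, so units cancel)
Ratio = 1513 / 186 = 8.13

8.13


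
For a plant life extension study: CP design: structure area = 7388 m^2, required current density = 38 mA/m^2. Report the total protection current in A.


I = area * current density, then convert mA → A (÷1000)
I = 7388 * 38 / 1000 = 280.74 A

280.74 A


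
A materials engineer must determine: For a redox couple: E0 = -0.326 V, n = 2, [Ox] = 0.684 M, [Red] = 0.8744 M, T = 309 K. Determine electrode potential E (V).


Apply the Nernst equation: E = E0 + (RT/nF)*ln([Ox]/[Red])
Step 1: RT/nF = 8.314*309/(2*96485) = 0.01331308 V
Step 2: [Ox]/[Red] = 0.684/0.8744 = 0.782251
Step 3: ln(0.782251) = -0.24558
Step 4: correction = 0.01331308 * -0.24558 = -0.003 V
E = -0.326 + -0.003 = -0.329 V

-0.329 V


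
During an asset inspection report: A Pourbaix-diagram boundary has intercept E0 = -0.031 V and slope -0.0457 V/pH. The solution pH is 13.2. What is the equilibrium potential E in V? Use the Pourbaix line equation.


Apply the Pourbaix line equation: E = E0 + slope*pH
E = -0.031 + (-0.0457)*13.2 = -0.031 + (-0.60324) = -0.63424 V
Rounded to 4 decimal places: E = -0.6342 V

-0.6342 V


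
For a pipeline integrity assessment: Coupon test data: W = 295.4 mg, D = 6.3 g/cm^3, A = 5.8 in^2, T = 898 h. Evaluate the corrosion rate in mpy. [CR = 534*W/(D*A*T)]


Apply the mpy weight-loss relation: CR = 534 * W / (D * A * T)
Numerator: 534 * 295.4 = 157743.6
Denominator: 6.3 * 5.8 * 898 = 32812.92
CR = 157743.6 / 32812.92 = 4.807 mpy

4.807 mpy


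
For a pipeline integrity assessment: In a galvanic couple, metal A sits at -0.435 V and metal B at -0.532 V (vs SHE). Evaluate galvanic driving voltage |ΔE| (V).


Driving voltage is the absolute potential difference.
|ΔE| = |-0.435 − (-0.532)| = 0.097 V

0.097 V


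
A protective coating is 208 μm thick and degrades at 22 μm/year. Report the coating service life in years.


Service life = thickness / degradation rate
Life = 208 / 22 = 9.5 years

9.5 years


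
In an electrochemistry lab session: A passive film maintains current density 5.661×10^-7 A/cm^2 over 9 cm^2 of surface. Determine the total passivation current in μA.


I = i_pass * A, then convert A → μA (×10^6)
I = 5.661×10^-7 * 9 * 10^6 = 5.09 μA

5.09 μA


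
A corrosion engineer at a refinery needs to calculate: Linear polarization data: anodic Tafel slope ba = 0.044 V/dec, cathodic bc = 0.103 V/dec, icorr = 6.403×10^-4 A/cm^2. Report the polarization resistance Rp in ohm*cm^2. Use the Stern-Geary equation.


Apply the Stern-Geary equation: Rp = ba*bc / (2.303*icorr*(ba+bc))
ba*bc = 0.044*0.103 = 0.004532
ba+bc = 0.147; 2.303*icorr*(ba+bc) = 2.303*6.403×10^-4*0.147 = 2.167678×10^-4
Rp = 0.004532 / 2.167678×10^-4 = 20.91 ohm*cm^2

20.91 ohm*cm^2


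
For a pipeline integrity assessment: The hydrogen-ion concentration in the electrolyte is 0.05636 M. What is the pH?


pH = −log10[H+]
pH = −log10(0.05636) = 1.25

1.25


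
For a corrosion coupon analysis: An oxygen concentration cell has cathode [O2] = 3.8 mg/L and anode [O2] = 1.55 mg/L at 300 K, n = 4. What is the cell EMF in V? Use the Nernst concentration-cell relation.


Apply the Nernst concentration-cell relation: E = (RT/nF)*ln(C_cathode/C_anode)
RT/nF = 8.314*300/(4*96485) = 0.00646266 V
ln(3.8/1.55) = 0.89675
E = 0.00646266 * 0.89675 = 0.0058 V

0.0058 V


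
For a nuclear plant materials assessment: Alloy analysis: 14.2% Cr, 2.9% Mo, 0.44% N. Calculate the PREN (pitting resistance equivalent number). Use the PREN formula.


Apply the PREN formula: PREN = Cr + 3.3*Mo + 16*N
PREN = 14.2 + 3.3*2.9 + 16*0.44
PREN = 14.2 + 9.57 + 7.04 = 30.81

30.81


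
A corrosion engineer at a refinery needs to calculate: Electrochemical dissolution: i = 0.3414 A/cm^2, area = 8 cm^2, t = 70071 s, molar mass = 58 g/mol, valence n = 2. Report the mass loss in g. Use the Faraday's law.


Apply Faraday's law: m = i*A*t*M / (n*F)
Total charge passed Q = i*A*t = 0.3414*8*70071 = 191377.9152 C
m = Q*M/(n*F) = 191377.9152*58/(2*96485) = 57.521 g

57.521 g


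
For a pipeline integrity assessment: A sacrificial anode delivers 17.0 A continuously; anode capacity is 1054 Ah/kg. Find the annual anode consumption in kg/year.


Annual consumption = current * hours per year / capacity
Rate = 17.0 * 8760 / 1054 = 141.3 kg/year

141.3 kg/year


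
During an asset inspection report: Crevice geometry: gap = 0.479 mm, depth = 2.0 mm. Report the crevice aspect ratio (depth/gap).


Aspect ratio = depth / gap
Ratio = 2.0 / 0.479 = 4.2

4.2


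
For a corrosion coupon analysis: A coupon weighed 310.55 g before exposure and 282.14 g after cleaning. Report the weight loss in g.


Weight loss = initial − final
WL = 310.55 − 282.14 = 28.41 g

28.41 g


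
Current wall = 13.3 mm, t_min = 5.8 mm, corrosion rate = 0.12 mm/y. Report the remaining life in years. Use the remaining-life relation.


Apply the remaining-life relation: RL = (t_current − t_min) / CR
RL = (13.3 − 5.8) / 0.12 = 7.5 / 0.12 = 62.5 years

62.5 years


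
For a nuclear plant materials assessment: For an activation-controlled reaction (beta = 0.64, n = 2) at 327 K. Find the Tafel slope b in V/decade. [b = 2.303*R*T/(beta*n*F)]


Apply the Tafel slope relation: b = 2.303*R*T/(beta*n*F)
Numerator: 2.303 * 8.314 * 327 = 6261.12
Denominator: 0.64 * 2 * 96485 = 123500.8
b = 6261.12 / 123500.8 = 0.051 V/decade

0.051 V/decade


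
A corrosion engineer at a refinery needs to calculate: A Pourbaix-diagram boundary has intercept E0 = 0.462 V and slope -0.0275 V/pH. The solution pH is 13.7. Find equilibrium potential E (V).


Apply the Pourbaix line equation: E = E0 + slope*pH
E = 0.462 + (-0.0275)*13.7 = 0.462 + (-0.37675) = 0.08525 V
Rounded to 4 decimal places: E = 0.0853 V

0.0853 V


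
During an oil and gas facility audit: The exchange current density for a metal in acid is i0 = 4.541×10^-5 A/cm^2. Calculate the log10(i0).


i0 = 4.541×10^-5 A/cm^2
log10(i0) = -4.343

-4.343


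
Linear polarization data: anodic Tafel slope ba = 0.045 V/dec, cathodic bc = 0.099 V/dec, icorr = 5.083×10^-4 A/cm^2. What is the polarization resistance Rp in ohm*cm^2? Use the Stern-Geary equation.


Apply the Stern-Geary equation: Rp = ba*bc / (2.303*icorr*(ba+bc))
ba*bc = 0.045*0.099 = 0.004455
ba+bc = 0.144; 2.303*icorr*(ba+bc) = 2.303*5.083×10^-4*0.144 = 1.6856855×10^-4
Rp = 0.004455 / 1.6856855×10^-4 = 26.43 ohm*cm^2

26.43 ohm*cm^2


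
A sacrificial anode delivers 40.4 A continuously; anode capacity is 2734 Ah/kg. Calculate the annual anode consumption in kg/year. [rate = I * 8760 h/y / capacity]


Annual consumption = current * hours per year / capacity
Rate = 40.4 * 8760 / 2734 = 129.4 kg/year

129.4 kg/year


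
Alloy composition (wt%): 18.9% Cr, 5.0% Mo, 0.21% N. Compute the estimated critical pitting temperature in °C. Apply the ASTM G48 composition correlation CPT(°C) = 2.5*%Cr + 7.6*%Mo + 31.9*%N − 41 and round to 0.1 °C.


Apply the ASTM G48 empirical CPT estimate: CPT(°C) = 2.5*%Cr + 7.6*%Mo + 31.9*%N − 41
2.5*18.9 = 47.25; 7.6*5.0 = 38; 31.9*0.21 = 6.699
CPT = 47.25 + 38 + 6.699 − 41 = 50.949 °C
Rounded to 0.1 °C: CPT ≈ 50.9 °C

50.9 °C


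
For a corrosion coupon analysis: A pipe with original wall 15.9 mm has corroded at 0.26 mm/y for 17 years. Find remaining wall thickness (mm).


Remaining wall = original − CR × time
t = 15.9 − 0.26*17 = 15.9 − 4.42 = 11.48 mm

11.48 mm


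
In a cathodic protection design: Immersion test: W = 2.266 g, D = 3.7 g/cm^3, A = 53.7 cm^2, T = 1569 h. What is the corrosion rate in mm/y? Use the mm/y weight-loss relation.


Apply the mm/y weight-loss relation: CR = 87600 * W / (D * A * T)
Numerator: 87600 * 2.266 = 198501.6
Denominator: 3.7 * 53.7 * 1569 = 311744.61
CR = 198501.6 / 311744.61 = 0.6367 mm/y

0.6367 mm/y


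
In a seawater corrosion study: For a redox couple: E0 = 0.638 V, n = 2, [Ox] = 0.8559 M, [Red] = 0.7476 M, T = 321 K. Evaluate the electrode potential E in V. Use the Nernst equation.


Apply the Nernst equation: E = E0 + (RT/nF)*ln([Ox]/[Red])
Step 1: RT/nF = 8.314*321/(2*96485) = 0.0138301 V
Step 2: [Ox]/[Red] = 0.8559/0.7476 = 1.144864
Step 3: ln(1.144864) = 0.135286
Step 4: correction = 0.0138301 * 0.135286 = 0.0019 V
E = 0.638 + 0.0019 = 0.6399 V

0.6399 V


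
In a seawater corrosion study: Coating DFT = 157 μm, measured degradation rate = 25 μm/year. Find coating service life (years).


Service life = thickness / degradation rate
Life = 157 / 25 = 6.3 years

6.3 years


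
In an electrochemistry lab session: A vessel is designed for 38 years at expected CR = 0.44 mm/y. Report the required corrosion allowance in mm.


Corrosion allowance = CR × design life
CA = 0.44 * 38 = 16.72 mm

16.72 mm


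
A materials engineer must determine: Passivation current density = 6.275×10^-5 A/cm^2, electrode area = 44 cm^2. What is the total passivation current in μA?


I = i_pass * A, then convert A → μA (×10^6)
I = 6.275×10^-5 * 44 * 10^6 = 2761.0 μA

2761.0 μA


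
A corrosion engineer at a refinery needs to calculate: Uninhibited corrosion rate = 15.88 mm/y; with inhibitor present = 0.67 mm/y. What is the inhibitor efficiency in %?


Apply the inhibitor-efficiency definition: IE = (CR_blank − CR_inh)/CR_blank × 100
IE = (15.88 − 0.67) / 15.88 × 100
IE = 15.21 / 15.88 × 100 = 95.8 %

95.8 %


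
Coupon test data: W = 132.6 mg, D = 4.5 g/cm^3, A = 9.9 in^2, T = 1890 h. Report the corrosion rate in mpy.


Apply the mpy weight-loss relation: CR = 534 * W / (D * A * T)
Numerator: 534 * 132.6 = 70808.4
Denominator: 4.5 * 9.9 * 1890 = 84199.5
CR = 70808.4 / 84199.5 = 0.841 mpy

0.841 mpy


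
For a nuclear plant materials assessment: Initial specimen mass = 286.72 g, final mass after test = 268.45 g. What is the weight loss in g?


Weight loss = initial − final
WL = 286.72 − 268.45 = 18.27 g

18.27 g
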